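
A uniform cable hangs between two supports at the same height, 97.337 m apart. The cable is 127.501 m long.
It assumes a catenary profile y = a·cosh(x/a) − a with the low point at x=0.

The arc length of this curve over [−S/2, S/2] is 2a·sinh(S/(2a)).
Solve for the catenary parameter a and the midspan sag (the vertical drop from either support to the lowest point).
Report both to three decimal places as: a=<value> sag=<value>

a=37.245 sag=36.588

seed: a₀ = √(S³/(24(L−S))) = √(97.337³/(24·30.164)) = 35.691668
iter 1: u=1.363582  f(a)=+2.932e+00  f'(a)=-2.026e+00  a ← 35.691668 − (+2.932e+00/-2.026e+00) = 37.138602
iter 2: u=1.310456  f(a)=+1.877e-01  f'(a)=-1.774e+00  a ← 37.138602 − (+1.877e-01/-1.774e+00) = 37.244395
iter 3: u=1.306734  f(a)=+8.859e-04  f'(a)=-1.758e+00  a ← 37.244395 − (+8.859e-04/-1.758e+00) = 37.244899
iter 4: u=1.306716  f(a)=+1.994e-08  f'(a)=-1.757e+00  a ← 37.244899 − (+1.994e-08/-1.757e+00) = 37.244899
iter 5: u=1.306716  f(a)=+1.421e-14  f'(a)=-1.757e+00  a ← 37.244899 − (+1.421e-14/-1.757e+00) = 37.244899
converged: |Δa| < 1e-12 after 5 iterations
sag = a·(cosh(S/(2a)) − 1) = 37.244899·(cosh(1.306716) − 1) = 36.588080
T_max/T_min = cosh(S/(2a)) = 1.982365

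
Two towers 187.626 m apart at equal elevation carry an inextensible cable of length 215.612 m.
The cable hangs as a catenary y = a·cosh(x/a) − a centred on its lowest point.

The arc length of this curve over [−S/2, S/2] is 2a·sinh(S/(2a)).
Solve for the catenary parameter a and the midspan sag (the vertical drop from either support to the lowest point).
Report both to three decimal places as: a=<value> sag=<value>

a=101.313 sag=46.628

seed: a₀ = √(S³/(24(L−S))) = √(187.626³/(24·27.986)) = 99.166159
iter 1: u=0.946018  f(a)=+1.279e+00  f'(a)=-6.166e-01  a ← 99.166159 − (+1.279e+00/-6.166e-01) = 101.241025
iter 2: u=0.926630  f(a)=+4.125e-02  f'(a)=-5.774e-01  a ← 101.241025 − (+4.125e-02/-5.774e-01) = 101.312473
iter 3: u=0.925977  f(a)=+4.607e-05  f'(a)=-5.761e-01  a ← 101.312473 − (+4.607e-05/-5.761e-01) = 101.312553
iter 4: u=0.925976  f(a)=+5.758e-11  f'(a)=-5.761e-01  a ← 101.312553 − (+5.758e-11/-5.761e-01) = 101.312553
converged: |Δa| < 1e-12 after 4 iterations
sag = a·(cosh(S/(2a)) − 1) = 101.312553·(cosh(0.925976) − 1) = 46.627864
T_max/T_min = cosh(S/(2a)) = 1.460238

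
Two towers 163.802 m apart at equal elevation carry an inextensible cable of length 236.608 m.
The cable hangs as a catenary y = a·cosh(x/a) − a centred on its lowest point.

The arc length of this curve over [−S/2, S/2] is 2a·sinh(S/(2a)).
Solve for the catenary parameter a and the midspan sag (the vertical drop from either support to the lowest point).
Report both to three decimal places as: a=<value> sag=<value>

seed: a₀ = √(S³/(24(L−S))) = √(163.802³/(24·72.806)) = 50.152154
iter 1: u=1.633050  f(a)=+1.035e+01  f'(a)=-3.755e+00  a ← 50.152154 − (+1.035e+01/-3.755e+00) = 52.907792
iter 2: u=1.547995  f(a)=+9.141e-01  f'(a)=-3.119e+00  a ← 52.907792 − (+9.141e-01/-3.119e+00) = 53.200904
iter 3: u=1.539466  f(a)=+8.659e-03  f'(a)=-3.060e+00  a ← 53.200904 − (+8.659e-03/-3.060e+00) = 53.203734
iter 4: u=1.539384  f(a)=+7.934e-07  f'(a)=-3.059e+00  a ← 53.203734 − (+7.934e-07/-3.059e+00) = 53.203735
iter 5: u=1.539384  f(a)=-2.842e-14  f'(a)=-3.059e+00  a ← 53.203735 − (-2.842e-14/-3.059e+00) = 53.203735
converged: |Δa| < 1e-12 after 5 iterations
sag = a·(cosh(S/(2a)) − 1) = 53.203735·(cosh(1.539384) − 1) = 76.513164
T_max/T_min = cosh(S/(2a)) = 2.438116

a=53.204 sag=76.513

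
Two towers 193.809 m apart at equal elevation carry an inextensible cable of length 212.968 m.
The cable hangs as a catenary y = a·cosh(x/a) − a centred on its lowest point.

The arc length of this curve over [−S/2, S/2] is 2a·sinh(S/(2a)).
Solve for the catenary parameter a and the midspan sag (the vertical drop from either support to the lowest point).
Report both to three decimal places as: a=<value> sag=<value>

a=127.650 sag=38.583

seed: a₀ = √(S³/(24(L−S))) = √(193.809³/(24·19.159)) = 125.825560
iter 1: u=0.770150  f(a)=+5.763e-01  f'(a)=-3.230e-01  a ← 125.825560 − (+5.763e-01/-3.230e-01) = 127.609805
iter 2: u=0.759381  f(a)=+1.249e-02  f'(a)=-3.091e-01  a ← 127.609805 − (+1.249e-02/-3.091e-01) = 127.650200
iter 3: u=0.759141  f(a)=+6.151e-06  f'(a)=-3.088e-01  a ← 127.650200 − (+6.151e-06/-3.088e-01) = 127.650220
iter 4: u=0.759141  f(a)=+1.535e-12  f'(a)=-3.088e-01  a ← 127.650220 − (+1.535e-12/-3.088e-01) = 127.650220
converged: |Δa| < 1e-12 after 4 iterations
sag = a·(cosh(S/(2a)) − 1) = 127.650220·(cosh(0.759141) − 1) = 38.582812
T_max/T_min = cosh(S/(2a)) = 1.302254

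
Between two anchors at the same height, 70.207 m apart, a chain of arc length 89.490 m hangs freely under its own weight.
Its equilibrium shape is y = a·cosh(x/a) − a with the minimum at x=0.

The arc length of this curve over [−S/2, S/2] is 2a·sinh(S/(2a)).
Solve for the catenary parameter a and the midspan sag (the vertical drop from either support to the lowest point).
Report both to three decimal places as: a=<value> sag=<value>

seed: a₀ = √(S³/(24(L−S))) = √(70.207³/(24·19.283)) = 27.344986
iter 1: u=1.283727  f(a)=+1.653e+00  f'(a)=-1.657e+00  a ← 27.344986 − (+1.653e+00/-1.657e+00) = 28.342447
iter 2: u=1.238549  f(a)=+9.473e-02  f'(a)=-1.472e+00  a ← 28.342447 − (+9.473e-02/-1.472e+00) = 28.406808
iter 3: u=1.235743  f(a)=+3.531e-04  f'(a)=-1.461e+00  a ← 28.406808 − (+3.531e-04/-1.461e+00) = 28.407050
iter 4: u=1.235732  f(a)=+4.947e-09  f'(a)=-1.461e+00  a ← 28.407050 − (+4.947e-09/-1.461e+00) = 28.407050
iter 5: u=1.235732  f(a)=+2.842e-14  f'(a)=-1.461e+00  a ← 28.407050 − (+2.842e-14/-1.461e+00) = 28.407050
converged: |Δa| < 1e-12 after 5 iterations
sag = a·(cosh(S/(2a)) − 1) = 28.407050·(cosh(1.235732) − 1) = 24.593663
T_max/T_min = cosh(S/(2a)) = 1.865759

a=28.407 sag=24.594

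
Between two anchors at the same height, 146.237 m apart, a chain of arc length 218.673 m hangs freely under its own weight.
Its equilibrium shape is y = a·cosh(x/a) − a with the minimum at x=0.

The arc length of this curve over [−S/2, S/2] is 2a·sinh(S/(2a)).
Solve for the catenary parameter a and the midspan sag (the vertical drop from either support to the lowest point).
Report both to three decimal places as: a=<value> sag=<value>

seed: a₀ = √(S³/(24(L−S))) = √(146.237³/(24·72.436)) = 42.413397
iter 1: u=1.723948  f(a)=+1.156e+01  f'(a)=-4.545e+00  a ← 42.413397 − (+1.156e+01/-4.545e+00) = 44.956544
iter 2: u=1.626426  f(a)=+1.121e+00  f'(a)=-3.702e+00  a ← 44.956544 − (+1.121e+00/-3.702e+00) = 45.259377
iter 3: u=1.615544  f(a)=+1.305e-02  f'(a)=-3.616e+00  a ← 45.259377 − (+1.305e-02/-3.616e+00) = 45.262986
iter 4: u=1.615415  f(a)=+1.814e-06  f'(a)=-3.615e+00  a ← 45.262986 − (+1.814e-06/-3.615e+00) = 45.262986
iter 5: u=1.615415  f(a)=+2.842e-14  f'(a)=-3.615e+00  a ← 45.262986 − (+2.842e-14/-3.615e+00) = 45.262986
converged: |Δa| < 1e-12 after 5 iterations
sag = a·(cosh(S/(2a)) − 1) = 45.262986·(cosh(1.615415) − 1) = 73.072166
T_max/T_min = cosh(S/(2a)) = 2.614391

a=45.263 sag=73.072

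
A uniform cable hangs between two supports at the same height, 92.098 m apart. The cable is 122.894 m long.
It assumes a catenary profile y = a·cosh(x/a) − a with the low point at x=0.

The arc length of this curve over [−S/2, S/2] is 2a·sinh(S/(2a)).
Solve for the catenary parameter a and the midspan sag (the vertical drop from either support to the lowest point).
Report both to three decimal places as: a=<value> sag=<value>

seed: a₀ = √(S³/(24(L−S))) = √(92.098³/(24·30.796)) = 32.510416
iter 1: u=1.416438  f(a)=+3.241e+00  f'(a)=-2.303e+00  a ← 32.510416 − (+3.241e+00/-2.303e+00) = 33.917796
iter 2: u=1.357665  f(a)=+2.223e-01  f'(a)=-1.997e+00  a ← 33.917796 − (+2.223e-01/-1.997e+00) = 34.029144
iter 3: u=1.353222  f(a)=+1.217e-03  f'(a)=-1.975e+00  a ← 34.029144 − (+1.217e-03/-1.975e+00) = 34.029760
iter 4: u=1.353198  f(a)=+3.688e-08  f'(a)=-1.975e+00  a ← 34.029760 − (+3.688e-08/-1.975e+00) = 34.029760
iter 5: u=1.353198  f(a)=-1.421e-14  f'(a)=-1.975e+00  a ← 34.029760 − (-1.421e-14/-1.975e+00) = 34.029760
converged: |Δa| < 1e-12 after 5 iterations
sag = a·(cosh(S/(2a)) − 1) = 34.029760·(cosh(1.353198) − 1) = 36.210957
T_max/T_min = cosh(S/(2a)) = 2.064097

a=34.030 sag=36.211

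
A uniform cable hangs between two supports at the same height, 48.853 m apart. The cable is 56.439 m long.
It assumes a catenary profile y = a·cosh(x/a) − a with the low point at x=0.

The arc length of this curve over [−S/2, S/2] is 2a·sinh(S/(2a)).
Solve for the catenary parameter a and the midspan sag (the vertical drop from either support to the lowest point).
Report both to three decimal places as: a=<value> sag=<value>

a=25.876 sag=12.411

seed: a₀ = √(S³/(24(L−S))) = √(48.853³/(24·7.586)) = 25.306077
iter 1: u=0.965242  f(a)=+3.613e-01  f'(a)=-6.573e-01  a ← 25.306077 − (+3.613e-01/-6.573e-01) = 25.855808
iter 2: u=0.944720  f(a)=+1.211e-02  f'(a)=-6.139e-01  a ← 25.855808 − (+1.211e-02/-6.139e-01) = 25.875534
iter 3: u=0.944000  f(a)=+1.465e-05  f'(a)=-6.124e-01  a ← 25.875534 − (+1.465e-05/-6.124e-01) = 25.875558
iter 4: u=0.943999  f(a)=+2.148e-11  f'(a)=-6.124e-01  a ← 25.875558 − (+2.148e-11/-6.124e-01) = 25.875558
iter 5: u=0.943999  f(a)=+7.105e-15  f'(a)=-6.124e-01  a ← 25.875558 − (+7.105e-15/-6.124e-01) = 25.875558
converged: |Δa| < 1e-12 after 5 iterations
sag = a·(cosh(S/(2a)) − 1) = 25.875558·(cosh(0.943999) − 1) = 12.411316
T_max/T_min = cosh(S/(2a)) = 1.479654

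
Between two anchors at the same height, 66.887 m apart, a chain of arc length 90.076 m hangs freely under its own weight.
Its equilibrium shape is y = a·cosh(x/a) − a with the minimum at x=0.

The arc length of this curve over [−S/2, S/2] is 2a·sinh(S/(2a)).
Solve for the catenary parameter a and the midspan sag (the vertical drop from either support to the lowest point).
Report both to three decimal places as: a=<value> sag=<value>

seed: a₀ = √(S³/(24(L−S))) = √(66.887³/(24·23.189)) = 23.188142
iter 1: u=1.442267  f(a)=+2.535e+00  f'(a)=-2.448e+00  a ← 23.188142 − (+2.535e+00/-2.448e+00) = 24.223488
iter 2: u=1.380623  f(a)=+1.797e-01  f'(a)=-2.112e+00  a ← 24.223488 − (+1.797e-01/-2.112e+00) = 24.308534
iter 3: u=1.375793  f(a)=+1.055e-03  f'(a)=-2.088e+00  a ← 24.308534 − (+1.055e-03/-2.088e+00) = 24.309039
iter 4: u=1.375764  f(a)=+3.682e-08  f'(a)=-2.088e+00  a ← 24.309039 − (+3.682e-08/-2.088e+00) = 24.309039
iter 5: u=1.375764  f(a)=+1.421e-14  f'(a)=-2.088e+00  a ← 24.309039 − (+1.421e-14/-2.088e+00) = 24.309039
converged: |Δa| < 1e-12 after 5 iterations
sag = a·(cosh(S/(2a)) − 1) = 24.309039·(cosh(1.375764) − 1) = 26.870555
T_max/T_min = cosh(S/(2a)) = 2.105373

a=24.309 sag=26.871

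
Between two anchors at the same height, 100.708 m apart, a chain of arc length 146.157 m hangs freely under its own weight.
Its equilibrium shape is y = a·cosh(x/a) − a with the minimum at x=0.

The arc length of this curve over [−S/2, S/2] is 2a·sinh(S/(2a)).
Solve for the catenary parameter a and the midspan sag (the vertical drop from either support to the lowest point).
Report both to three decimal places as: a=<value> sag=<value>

seed: a₀ = √(S³/(24(L−S))) = √(100.708³/(24·45.449)) = 30.600475
iter 1: u=1.645530  f(a)=+6.565e+00  f'(a)=-3.857e+00  a ← 30.600475 − (+6.565e+00/-3.857e+00) = 32.302812
iter 2: u=1.558812  f(a)=+5.877e-01  f'(a)=-3.194e+00  a ← 32.302812 − (+5.877e-01/-3.194e+00) = 32.486781
iter 3: u=1.549984  f(a)=+5.731e-03  f'(a)=-3.132e+00  a ← 32.486781 − (+5.731e-03/-3.132e+00) = 32.488611
iter 4: u=1.549897  f(a)=+5.569e-07  f'(a)=-3.132e+00  a ← 32.488611 − (+5.569e-07/-3.132e+00) = 32.488611
iter 5: u=1.549897  f(a)=+0.000e+00  f'(a)=-3.132e+00  a ← 32.488611 − (+0.000e+00/-3.132e+00) = 32.488611
converged: |Δa| < 1e-12 after 5 iterations
sag = a·(cosh(S/(2a)) − 1) = 32.488611·(cosh(1.549897) − 1) = 47.486241
T_max/T_min = cosh(S/(2a)) = 2.461627

a=32.489 sag=47.486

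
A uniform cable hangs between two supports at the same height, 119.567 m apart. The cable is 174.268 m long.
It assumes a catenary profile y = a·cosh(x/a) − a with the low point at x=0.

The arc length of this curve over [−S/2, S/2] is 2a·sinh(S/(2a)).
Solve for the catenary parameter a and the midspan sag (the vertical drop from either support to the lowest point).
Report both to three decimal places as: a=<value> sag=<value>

a=38.338 sag=56.857

seed: a₀ = √(S³/(24(L−S))) = √(119.567³/(24·54.701)) = 36.083923
iter 1: u=1.656790  f(a)=+8.017e+00  f'(a)=-3.950e+00  a ← 36.083923 − (+8.017e+00/-3.950e+00) = 38.113664
iter 2: u=1.568558  f(a)=+7.262e-01  f'(a)=-3.264e+00  a ← 38.113664 − (+7.262e-01/-3.264e+00) = 38.336154
iter 3: u=1.559455  f(a)=+7.269e-03  f'(a)=-3.199e+00  a ← 38.336154 − (+7.269e-03/-3.199e+00) = 38.338426
iter 4: u=1.559362  f(a)=+7.445e-07  f'(a)=-3.198e+00  a ← 38.338426 − (+7.445e-07/-3.198e+00) = 38.338426
iter 5: u=1.559362  f(a)=+0.000e+00  f'(a)=-3.198e+00  a ← 38.338426 − (+0.000e+00/-3.198e+00) = 38.338426
converged: |Δa| < 1e-12 after 5 iterations
sag = a·(cosh(S/(2a)) − 1) = 38.338426·(cosh(1.559362) − 1) = 56.856998
T_max/T_min = cosh(S/(2a)) = 2.483029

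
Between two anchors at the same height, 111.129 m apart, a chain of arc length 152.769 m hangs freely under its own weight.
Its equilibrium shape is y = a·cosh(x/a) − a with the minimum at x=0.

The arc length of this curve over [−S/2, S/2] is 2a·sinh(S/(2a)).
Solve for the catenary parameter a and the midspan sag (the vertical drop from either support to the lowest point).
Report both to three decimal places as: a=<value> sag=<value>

a=38.984 sag=46.774

seed: a₀ = √(S³/(24(L−S))) = √(111.129³/(24·41.640)) = 37.057842
iter 1: u=1.499399  f(a)=+4.939e+00  f'(a)=-2.795e+00  a ← 37.057842 − (+4.939e+00/-2.795e+00) = 38.825134
iter 2: u=1.431148  f(a)=+3.753e-01  f'(a)=-2.385e+00  a ← 38.825134 − (+3.753e-01/-2.385e+00) = 38.982510
iter 3: u=1.425370  f(a)=+2.561e-03  f'(a)=-2.352e+00  a ← 38.982510 − (+2.561e-03/-2.352e+00) = 38.983598
iter 4: u=1.425330  f(a)=+1.210e-07  f'(a)=-2.352e+00  a ← 38.983598 − (+1.210e-07/-2.352e+00) = 38.983599
iter 5: u=1.425330  f(a)=+0.000e+00  f'(a)=-2.352e+00  a ← 38.983599 − (+0.000e+00/-2.352e+00) = 38.983599
converged: |Δa| < 1e-12 after 5 iterations
sag = a·(cosh(S/(2a)) − 1) = 38.983599·(cosh(1.425330) − 1) = 46.773692
T_max/T_min = cosh(S/(2a)) = 2.199830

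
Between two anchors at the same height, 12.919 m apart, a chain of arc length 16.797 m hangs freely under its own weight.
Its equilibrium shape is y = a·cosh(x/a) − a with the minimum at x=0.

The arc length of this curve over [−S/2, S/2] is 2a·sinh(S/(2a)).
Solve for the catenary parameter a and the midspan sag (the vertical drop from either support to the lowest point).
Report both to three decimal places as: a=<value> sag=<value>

seed: a₀ = √(S³/(24(L−S))) = √(12.919³/(24·3.878)) = 4.813199
iter 1: u=1.342039  f(a)=+3.646e-01  f'(a)=-1.921e+00  a ← 4.813199 − (+3.646e-01/-1.921e+00) = 5.002994
iter 2: u=1.291127  f(a)=+2.267e-02  f'(a)=-1.689e+00  a ← 5.002994 − (+2.267e-02/-1.689e+00) = 5.016421
iter 3: u=1.287671  f(a)=+1.006e-04  f'(a)=-1.674e+00  a ← 5.016421 − (+1.006e-04/-1.674e+00) = 5.016481
iter 4: u=1.287656  f(a)=+1.997e-09  f'(a)=-1.674e+00  a ← 5.016481 − (+1.997e-09/-1.674e+00) = 5.016481
iter 5: u=1.287656  f(a)=-3.553e-15  f'(a)=-1.674e+00  a ← 5.016481 − (-3.553e-15/-1.674e+00) = 5.016481
converged: |Δa| < 1e-12 after 5 iterations
sag = a·(cosh(S/(2a)) − 1) = 5.016481·(cosh(1.287656) − 1) = 4.766151
T_max/T_min = cosh(S/(2a)) = 1.950098

a=5.016 sag=4.766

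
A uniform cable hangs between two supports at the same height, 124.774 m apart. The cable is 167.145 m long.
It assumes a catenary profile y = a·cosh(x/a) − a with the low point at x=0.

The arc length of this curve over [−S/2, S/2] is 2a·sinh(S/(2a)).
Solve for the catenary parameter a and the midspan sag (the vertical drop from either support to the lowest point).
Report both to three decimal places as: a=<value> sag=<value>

seed: a₀ = √(S³/(24(L−S))) = √(124.774³/(24·42.371)) = 43.706514
iter 1: u=1.427407  f(a)=+4.532e+00  f'(a)=-2.364e+00  a ← 43.706514 − (+4.532e+00/-2.364e+00) = 45.623760
iter 2: u=1.367423  f(a)=+3.153e-01  f'(a)=-2.045e+00  a ← 45.623760 − (+3.153e-01/-2.045e+00) = 45.777896
iter 3: u=1.362819  f(a)=+1.778e-03  f'(a)=-2.022e+00  a ← 45.777896 − (+1.778e-03/-2.022e+00) = 45.778775
iter 4: u=1.362793  f(a)=+5.724e-08  f'(a)=-2.022e+00  a ← 45.778775 − (+5.724e-08/-2.022e+00) = 45.778775
iter 5: u=1.362793  f(a)=+0.000e+00  f'(a)=-2.022e+00  a ← 45.778775 − (+0.000e+00/-2.022e+00) = 45.778775
converged: |Δa| < 1e-12 after 5 iterations
sag = a·(cosh(S/(2a)) − 1) = 45.778775·(cosh(1.362793) − 1) = 49.510569
T_max/T_min = cosh(S/(2a)) = 2.081518

a=45.779 sag=49.511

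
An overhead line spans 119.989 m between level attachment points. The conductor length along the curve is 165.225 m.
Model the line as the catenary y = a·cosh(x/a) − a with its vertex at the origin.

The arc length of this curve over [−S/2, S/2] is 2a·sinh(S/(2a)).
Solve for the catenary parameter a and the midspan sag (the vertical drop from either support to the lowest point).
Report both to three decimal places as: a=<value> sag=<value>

a=41.975 sag=50.690

seed: a₀ = √(S³/(24(L−S))) = √(119.989³/(24·45.236)) = 39.890036
iter 1: u=1.503997  f(a)=+5.401e+00  f'(a)=-2.824e+00  a ← 39.890036 − (+5.401e+00/-2.824e+00) = 41.802228
iter 2: u=1.435199  f(a)=+4.126e-01  f'(a)=-2.408e+00  a ← 41.802228 − (+4.126e-01/-2.408e+00) = 41.973595
iter 3: u=1.429339  f(a)=+2.849e-03  f'(a)=-2.375e+00  a ← 41.973595 − (+2.849e-03/-2.375e+00) = 41.974795
iter 4: u=1.429298  f(a)=+1.379e-07  f'(a)=-2.374e+00  a ← 41.974795 − (+1.379e-07/-2.374e+00) = 41.974795
iter 5: u=1.429298  f(a)=+2.842e-14  f'(a)=-2.374e+00  a ← 41.974795 − (+2.842e-14/-2.374e+00) = 41.974795
converged: |Δa| < 1e-12 after 5 iterations
sag = a·(cosh(S/(2a)) − 1) = 41.974795·(cosh(1.429298) − 1) = 50.689700
T_max/T_min = cosh(S/(2a)) = 2.207622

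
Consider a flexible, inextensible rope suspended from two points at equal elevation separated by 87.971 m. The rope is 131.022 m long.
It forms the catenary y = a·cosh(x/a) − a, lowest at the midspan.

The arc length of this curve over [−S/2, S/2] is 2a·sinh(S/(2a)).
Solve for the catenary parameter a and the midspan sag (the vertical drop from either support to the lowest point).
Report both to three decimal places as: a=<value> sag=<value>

a=27.375 sag=43.626

seed: a₀ = √(S³/(24(L−S))) = √(87.971³/(24·43.051)) = 25.669183
iter 1: u=1.713553  f(a)=+6.781e+00  f'(a)=-4.448e+00  a ← 25.669183 − (+6.781e+00/-4.448e+00) = 27.193550
iter 2: u=1.617498  f(a)=+6.510e-01  f'(a)=-3.632e+00  a ← 27.193550 − (+6.510e-01/-3.632e+00) = 27.372794
iter 3: u=1.606906  f(a)=+7.406e-03  f'(a)=-3.550e+00  a ← 27.372794 − (+7.406e-03/-3.550e+00) = 27.374881
iter 4: u=1.606783  f(a)=+9.828e-07  f'(a)=-3.549e+00  a ← 27.374881 − (+9.828e-07/-3.549e+00) = 27.374881
iter 5: u=1.606783  f(a)=+2.842e-14  f'(a)=-3.549e+00  a ← 27.374881 − (+2.842e-14/-3.549e+00) = 27.374881
converged: |Δa| < 1e-12 after 5 iterations
sag = a·(cosh(S/(2a)) − 1) = 27.374881·(cosh(1.606783) − 1) = 43.625649
T_max/T_min = cosh(S/(2a)) = 2.593638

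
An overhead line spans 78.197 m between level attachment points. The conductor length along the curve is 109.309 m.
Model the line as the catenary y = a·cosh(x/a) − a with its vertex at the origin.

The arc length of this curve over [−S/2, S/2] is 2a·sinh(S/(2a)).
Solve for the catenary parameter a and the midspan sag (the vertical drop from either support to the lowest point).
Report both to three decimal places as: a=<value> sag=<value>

seed: a₀ = √(S³/(24(L−S))) = √(78.197³/(24·31.112)) = 25.305537
iter 1: u=1.545057  f(a)=+3.932e+00  f'(a)=-3.098e+00  a ← 25.305537 − (+3.932e+00/-3.098e+00) = 26.574574
iter 2: u=1.471275  f(a)=+3.151e-01  f'(a)=-2.620e+00  a ← 26.574574 − (+3.151e-01/-2.620e+00) = 26.694856
iter 3: u=1.464645  f(a)=+2.414e-03  f'(a)=-2.580e+00  a ← 26.694856 − (+2.414e-03/-2.580e+00) = 26.695792
iter 4: u=1.464594  f(a)=+1.440e-07  f'(a)=-2.579e+00  a ← 26.695792 − (+1.440e-07/-2.579e+00) = 26.695792
iter 5: u=1.464594  f(a)=-1.421e-14  f'(a)=-2.579e+00  a ← 26.695792 − (-1.421e-14/-2.579e+00) = 26.695792
converged: |Δa| < 1e-12 after 5 iterations
sag = a·(cosh(S/(2a)) − 1) = 26.695792·(cosh(1.464594) − 1) = 34.130022
T_max/T_min = cosh(S/(2a)) = 2.278479

a=26.696 sag=34.130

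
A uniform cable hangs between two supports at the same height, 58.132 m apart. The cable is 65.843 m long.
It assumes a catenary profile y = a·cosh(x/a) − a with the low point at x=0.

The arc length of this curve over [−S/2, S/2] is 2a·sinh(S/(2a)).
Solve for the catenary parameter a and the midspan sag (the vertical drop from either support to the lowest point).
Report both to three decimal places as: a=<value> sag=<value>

a=33.210 sag=13.552

seed: a₀ = √(S³/(24(L−S))) = √(58.132³/(24·7.711)) = 32.580814
iter 1: u=0.892120  f(a)=+3.127e-01  f'(a)=-5.121e-01  a ← 32.580814 − (+3.127e-01/-5.121e-01) = 33.191489
iter 2: u=0.875706  f(a)=+9.009e-03  f'(a)=-4.830e-01  a ← 33.191489 − (+9.009e-03/-4.830e-01) = 33.210142
iter 3: u=0.875215  f(a)=+7.968e-06  f'(a)=-4.821e-01  a ← 33.210142 − (+7.968e-06/-4.821e-01) = 33.210159
iter 4: u=0.875214  f(a)=+6.239e-12  f'(a)=-4.821e-01  a ← 33.210159 − (+6.239e-12/-4.821e-01) = 33.210159
converged: |Δa| < 1e-12 after 4 iterations
sag = a·(cosh(S/(2a)) − 1) = 33.210159·(cosh(0.875214) − 1) = 13.552431
T_max/T_min = cosh(S/(2a)) = 1.408081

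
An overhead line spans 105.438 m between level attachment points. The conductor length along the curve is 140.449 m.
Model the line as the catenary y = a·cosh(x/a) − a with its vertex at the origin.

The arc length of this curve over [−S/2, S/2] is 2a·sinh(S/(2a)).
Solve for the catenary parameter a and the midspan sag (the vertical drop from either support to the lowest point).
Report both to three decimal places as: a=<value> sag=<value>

seed: a₀ = √(S³/(24(L−S))) = √(105.438³/(24·35.011)) = 37.349764
iter 1: u=1.411495  f(a)=+3.658e+00  f'(a)=-2.276e+00  a ← 37.349764 − (+3.658e+00/-2.276e+00) = 38.956963
iter 2: u=1.353263  f(a)=+2.493e-01  f'(a)=-1.975e+00  a ← 38.956963 − (+2.493e-01/-1.975e+00) = 39.083200
iter 3: u=1.348892  f(a)=+1.346e-03  f'(a)=-1.954e+00  a ← 39.083200 − (+1.346e-03/-1.954e+00) = 39.083889
iter 4: u=1.348868  f(a)=+3.970e-08  f'(a)=-1.954e+00  a ← 39.083889 − (+3.970e-08/-1.954e+00) = 39.083889
iter 5: u=1.348868  f(a)=+0.000e+00  f'(a)=-1.954e+00  a ← 39.083889 − (+0.000e+00/-1.954e+00) = 39.083889
converged: |Δa| < 1e-12 after 5 iterations
sag = a·(cosh(S/(2a)) − 1) = 39.083889·(cosh(1.348868) − 1) = 41.284206
T_max/T_min = cosh(S/(2a)) = 2.056297

a=39.084 sag=41.284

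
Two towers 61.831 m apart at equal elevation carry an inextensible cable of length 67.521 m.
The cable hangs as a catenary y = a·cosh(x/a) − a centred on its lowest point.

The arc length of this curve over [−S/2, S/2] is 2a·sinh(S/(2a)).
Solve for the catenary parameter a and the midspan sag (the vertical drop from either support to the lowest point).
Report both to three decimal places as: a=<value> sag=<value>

a=42.168 sag=11.850

seed: a₀ = √(S³/(24(L−S))) = √(61.831³/(24·5.690)) = 41.605204
iter 1: u=0.743068  f(a)=+1.592e-01  f'(a)=-2.889e-01  a ← 41.605204 − (+1.592e-01/-2.889e-01) = 42.156096
iter 2: u=0.733358  f(a)=+3.217e-03  f'(a)=-2.774e-01  a ← 42.156096 − (+3.217e-03/-2.774e-01) = 42.167693
iter 3: u=0.733156  f(a)=+1.374e-06  f'(a)=-2.771e-01  a ← 42.167693 − (+1.374e-06/-2.771e-01) = 42.167698
iter 4: u=0.733156  f(a)=+2.416e-13  f'(a)=-2.771e-01  a ← 42.167698 − (+2.416e-13/-2.771e-01) = 42.167698
converged: |Δa| < 1e-12 after 4 iterations
sag = a·(cosh(S/(2a)) − 1) = 42.167698·(cosh(0.733156) − 1) = 11.849763
T_max/T_min = cosh(S/(2a)) = 1.281015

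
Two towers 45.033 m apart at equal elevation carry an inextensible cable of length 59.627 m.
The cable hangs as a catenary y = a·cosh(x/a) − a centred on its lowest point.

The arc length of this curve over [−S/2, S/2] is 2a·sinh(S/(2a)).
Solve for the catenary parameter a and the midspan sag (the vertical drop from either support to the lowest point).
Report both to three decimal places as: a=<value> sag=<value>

a=16.880 sag=17.380

seed: a₀ = √(S³/(24(L−S))) = √(45.033³/(24·14.594)) = 16.147434
iter 1: u=1.394432  f(a)=+1.486e+00  f'(a)=-2.184e+00  a ← 16.147434 − (+1.486e+00/-2.184e+00) = 16.827881
iter 2: u=1.338047  f(a)=+9.912e-02  f'(a)=-1.902e+00  a ← 16.827881 − (+9.912e-02/-1.902e+00) = 16.879995
iter 3: u=1.333916  f(a)=+5.104e-04  f'(a)=-1.882e+00  a ← 16.879995 − (+5.104e-04/-1.882e+00) = 16.880266
iter 4: u=1.333895  f(a)=+1.369e-08  f'(a)=-1.882e+00  a ← 16.880266 − (+1.369e-08/-1.882e+00) = 16.880266
iter 5: u=1.333895  f(a)=-7.105e-15  f'(a)=-1.882e+00  a ← 16.880266 − (-7.105e-15/-1.882e+00) = 16.880266
converged: |Δa| < 1e-12 after 5 iterations
sag = a·(cosh(S/(2a)) − 1) = 16.880266·(cosh(1.333895) − 1) = 17.380326
T_max/T_min = cosh(S/(2a)) = 2.029624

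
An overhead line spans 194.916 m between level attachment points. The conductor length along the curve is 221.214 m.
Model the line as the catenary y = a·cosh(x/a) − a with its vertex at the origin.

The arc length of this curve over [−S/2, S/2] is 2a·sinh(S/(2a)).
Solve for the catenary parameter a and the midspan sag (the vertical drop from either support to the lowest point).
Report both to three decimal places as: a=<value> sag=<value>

seed: a₀ = √(S³/(24(L−S))) = √(194.916³/(24·26.298)) = 108.318903
iter 1: u=0.899732  f(a)=+1.085e+00  f'(a)=-5.260e-01  a ← 108.318903 − (+1.085e+00/-5.260e-01) = 110.381883
iter 2: u=0.882917  f(a)=+3.178e-02  f'(a)=-4.956e-01  a ← 110.381883 − (+3.178e-02/-4.956e-01) = 110.445999
iter 3: u=0.882404  f(a)=+2.907e-05  f'(a)=-4.947e-01  a ← 110.445999 − (+2.907e-05/-4.947e-01) = 110.446058
iter 4: u=0.882404  f(a)=+2.439e-11  f'(a)=-4.947e-01  a ← 110.446058 − (+2.439e-11/-4.947e-01) = 110.446058
converged: |Δa| < 1e-12 after 4 iterations
sag = a·(cosh(S/(2a)) − 1) = 110.446058·(cosh(0.882404) − 1) = 45.862100
T_max/T_min = cosh(S/(2a)) = 1.415244

a=110.446 sag=45.862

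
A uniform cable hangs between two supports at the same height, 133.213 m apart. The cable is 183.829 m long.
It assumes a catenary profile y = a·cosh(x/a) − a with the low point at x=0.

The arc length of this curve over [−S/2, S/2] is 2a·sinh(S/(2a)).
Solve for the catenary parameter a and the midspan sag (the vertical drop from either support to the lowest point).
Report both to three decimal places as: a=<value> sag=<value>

seed: a₀ = √(S³/(24(L−S))) = √(133.213³/(24·50.616)) = 44.113385
iter 1: u=1.509893  f(a)=+6.093e+00  f'(a)=-2.862e+00  a ← 44.113385 − (+6.093e+00/-2.862e+00) = 46.241989
iter 2: u=1.440390  f(a)=+4.688e-01  f'(a)=-2.437e+00  a ← 46.241989 − (+4.688e-01/-2.437e+00) = 46.434309
iter 3: u=1.434424  f(a)=+3.286e-03  f'(a)=-2.403e+00  a ← 46.434309 − (+3.286e-03/-2.403e+00) = 46.435676
iter 4: u=1.434382  f(a)=+1.640e-07  f'(a)=-2.403e+00  a ← 46.435676 − (+1.640e-07/-2.403e+00) = 46.435676
iter 5: u=1.434382  f(a)=+0.000e+00  f'(a)=-2.403e+00  a ← 46.435676 − (+0.000e+00/-2.403e+00) = 46.435676
converged: |Δa| < 1e-12 after 5 iterations
sag = a·(cosh(S/(2a)) − 1) = 46.435676·(cosh(1.434382) − 1) = 56.542707
T_max/T_min = cosh(S/(2a)) = 2.217657

a=46.436 sag=56.543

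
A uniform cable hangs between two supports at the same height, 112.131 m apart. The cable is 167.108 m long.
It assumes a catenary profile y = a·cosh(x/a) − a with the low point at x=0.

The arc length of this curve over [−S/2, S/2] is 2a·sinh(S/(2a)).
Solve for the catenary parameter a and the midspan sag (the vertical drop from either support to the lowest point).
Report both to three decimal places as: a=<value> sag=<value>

seed: a₀ = √(S³/(24(L−S))) = √(112.131³/(24·54.977)) = 32.688305
iter 1: u=1.715155  f(a)=+8.677e+00  f'(a)=-4.463e+00  a ← 32.688305 − (+8.677e+00/-4.463e+00) = 34.632403
iter 2: u=1.618874  f(a)=+8.343e-01  f'(a)=-3.643e+00  a ← 34.632403 − (+8.343e-01/-3.643e+00) = 34.861447
iter 3: u=1.608238  f(a)=+9.526e-03  f'(a)=-3.560e+00  a ← 34.861447 − (+9.526e-03/-3.560e+00) = 34.864123
iter 4: u=1.608114  f(a)=+1.273e-06  f'(a)=-3.559e+00  a ← 34.864123 − (+1.273e-06/-3.559e+00) = 34.864124
iter 5: u=1.608114  f(a)=-2.842e-14  f'(a)=-3.559e+00  a ← 34.864124 − (-2.842e-14/-3.559e+00) = 34.864124
converged: |Δa| < 1e-12 after 5 iterations
sag = a·(cosh(S/(2a)) − 1) = 34.864124·(cosh(1.608114) − 1) = 55.671936
T_max/T_min = cosh(S/(2a)) = 2.596826

a=34.864 sag=55.672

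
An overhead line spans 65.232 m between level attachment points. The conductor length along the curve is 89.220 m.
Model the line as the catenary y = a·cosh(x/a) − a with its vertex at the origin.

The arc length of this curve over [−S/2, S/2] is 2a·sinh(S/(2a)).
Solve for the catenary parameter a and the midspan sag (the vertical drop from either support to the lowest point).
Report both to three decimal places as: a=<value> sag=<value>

seed: a₀ = √(S³/(24(L−S))) = √(65.232³/(24·23.988)) = 21.957779
iter 1: u=1.485396  f(a)=+2.790e+00  f'(a)=-2.707e+00  a ← 21.957779 − (+2.790e+00/-2.707e+00) = 22.988498
iter 2: u=1.418796  f(a)=+2.085e-01  f'(a)=-2.316e+00  a ← 22.988498 − (+2.085e-01/-2.316e+00) = 23.078510
iter 3: u=1.413263  f(a)=+1.372e-03  f'(a)=-2.286e+00  a ← 23.078510 − (+1.372e-03/-2.286e+00) = 23.079110
iter 4: u=1.413226  f(a)=+6.026e-08  f'(a)=-2.285e+00  a ← 23.079110 − (+6.026e-08/-2.285e+00) = 23.079110
iter 5: u=1.413226  f(a)=+0.000e+00  f'(a)=-2.285e+00  a ← 23.079110 − (+0.000e+00/-2.285e+00) = 23.079110
converged: |Δa| < 1e-12 after 5 iterations
sag = a·(cosh(S/(2a)) − 1) = 23.079110·(cosh(1.413226) − 1) = 27.147351
T_max/T_min = cosh(S/(2a)) = 2.176274

a=23.079 sag=27.147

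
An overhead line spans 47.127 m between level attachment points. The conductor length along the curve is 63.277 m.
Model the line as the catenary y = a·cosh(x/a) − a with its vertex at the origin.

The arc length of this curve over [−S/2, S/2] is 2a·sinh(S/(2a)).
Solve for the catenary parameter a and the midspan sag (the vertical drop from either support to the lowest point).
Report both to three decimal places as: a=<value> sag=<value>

a=17.219 sag=18.802

seed: a₀ = √(S³/(24(L−S))) = √(47.127³/(24·16.150)) = 16.432847
iter 1: u=1.433927  f(a)=+1.744e+00  f'(a)=-2.401e+00  a ← 16.432847 − (+1.744e+00/-2.401e+00) = 17.159338
iter 2: u=1.373217  f(a)=+1.223e-01  f'(a)=-2.075e+00  a ← 17.159338 − (+1.223e-01/-2.075e+00) = 17.218299
iter 3: u=1.368515  f(a)=+7.021e-04  f'(a)=-2.051e+00  a ← 17.218299 − (+7.021e-04/-2.051e+00) = 17.218641
iter 4: u=1.368488  f(a)=+2.342e-08  f'(a)=-2.051e+00  a ← 17.218641 − (+2.342e-08/-2.051e+00) = 17.218641
iter 5: u=1.368488  f(a)=+7.105e-15  f'(a)=-2.051e+00  a ← 17.218641 − (+7.105e-15/-2.051e+00) = 17.218641
converged: |Δa| < 1e-12 after 5 iterations
sag = a·(cosh(S/(2a)) − 1) = 17.218641·(cosh(1.368488) − 1) = 18.801857
T_max/T_min = cosh(S/(2a)) = 2.091948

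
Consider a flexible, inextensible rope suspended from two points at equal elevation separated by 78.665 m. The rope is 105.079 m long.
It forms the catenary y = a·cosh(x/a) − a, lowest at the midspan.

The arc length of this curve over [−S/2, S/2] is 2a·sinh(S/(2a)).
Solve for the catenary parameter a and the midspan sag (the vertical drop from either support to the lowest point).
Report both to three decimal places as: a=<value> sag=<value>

a=29.011 sag=31.006

seed: a₀ = √(S³/(24(L−S))) = √(78.665³/(24·26.414)) = 27.710835
iter 1: u=1.419391  f(a)=+2.792e+00  f'(a)=-2.319e+00  a ← 27.710835 − (+2.792e+00/-2.319e+00) = 28.914734
iter 2: u=1.360293  f(a)=+1.923e-01  f'(a)=-2.010e+00  a ← 28.914734 − (+1.923e-01/-2.010e+00) = 29.010395
iter 3: u=1.355807  f(a)=+1.061e-03  f'(a)=-1.988e+00  a ← 29.010395 − (+1.061e-03/-1.988e+00) = 29.010929
iter 4: u=1.355782  f(a)=+3.268e-08  f'(a)=-1.988e+00  a ← 29.010929 − (+3.268e-08/-1.988e+00) = 29.010929
iter 5: u=1.355782  f(a)=-1.421e-14  f'(a)=-1.988e+00  a ← 29.010929 − (-1.421e-14/-1.988e+00) = 29.010929
converged: |Δa| < 1e-12 after 5 iterations
sag = a·(cosh(S/(2a)) − 1) = 29.010929·(cosh(1.355782) − 1) = 31.006011
T_max/T_min = cosh(S/(2a)) = 2.068770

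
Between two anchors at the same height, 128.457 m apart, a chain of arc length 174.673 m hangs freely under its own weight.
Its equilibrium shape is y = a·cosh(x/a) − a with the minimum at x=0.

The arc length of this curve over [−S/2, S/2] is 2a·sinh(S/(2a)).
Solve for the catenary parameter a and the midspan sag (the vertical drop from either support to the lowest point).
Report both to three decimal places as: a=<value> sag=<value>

seed: a₀ = √(S³/(24(L−S))) = √(128.457³/(24·46.216)) = 43.715441
iter 1: u=1.469241  f(a)=+5.252e+00  f'(a)=-2.607e+00  a ← 43.715441 − (+5.252e+00/-2.607e+00) = 45.729841
iter 2: u=1.404521  f(a)=+3.849e-01  f'(a)=-2.238e+00  a ← 45.729841 − (+3.849e-01/-2.238e+00) = 45.901803
iter 3: u=1.399259  f(a)=+2.428e-03  f'(a)=-2.210e+00  a ← 45.901803 − (+2.428e-03/-2.210e+00) = 45.902901
iter 4: u=1.399225  f(a)=+9.793e-08  f'(a)=-2.210e+00  a ← 45.902901 − (+9.793e-08/-2.210e+00) = 45.902902
iter 5: u=1.399225  f(a)=+2.842e-14  f'(a)=-2.210e+00  a ← 45.902902 − (+2.842e-14/-2.210e+00) = 45.902902
converged: |Δa| < 1e-12 after 5 iterations
sag = a·(cosh(S/(2a)) − 1) = 45.902902·(cosh(1.399225) − 1) = 52.761888
T_max/T_min = cosh(S/(2a)) = 2.149424

a=45.903 sag=52.762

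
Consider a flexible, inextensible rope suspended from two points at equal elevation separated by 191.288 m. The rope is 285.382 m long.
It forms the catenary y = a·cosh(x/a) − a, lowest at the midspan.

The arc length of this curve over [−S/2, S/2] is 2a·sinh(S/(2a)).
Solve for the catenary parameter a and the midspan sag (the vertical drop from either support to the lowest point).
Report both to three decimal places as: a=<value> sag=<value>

a=59.390 sag=95.167

seed: a₀ = √(S³/(24(L−S))) = √(191.288³/(24·94.094)) = 55.673049
iter 1: u=1.717959  f(a)=+1.490e+01  f'(a)=-4.489e+00  a ← 55.673049 − (+1.490e+01/-4.489e+00) = 58.992782
iter 2: u=1.621283  f(a)=+1.437e+00  f'(a)=-3.662e+00  a ← 58.992782 − (+1.437e+00/-3.662e+00) = 59.385232
iter 3: u=1.610569  f(a)=+1.651e-02  f'(a)=-3.578e+00  a ← 59.385232 − (+1.651e-02/-3.578e+00) = 59.389846
iter 4: u=1.610444  f(a)=+2.234e-06  f'(a)=-3.577e+00  a ← 59.389846 − (+2.234e-06/-3.577e+00) = 59.389847
iter 5: u=1.610444  f(a)=+0.000e+00  f'(a)=-3.577e+00  a ← 59.389847 − (+0.000e+00/-3.577e+00) = 59.389847
converged: |Δa| < 1e-12 after 5 iterations
sag = a·(cosh(S/(2a)) − 1) = 59.389847·(cosh(1.610444) − 1) = 95.167183
T_max/T_min = cosh(S/(2a)) = 2.602415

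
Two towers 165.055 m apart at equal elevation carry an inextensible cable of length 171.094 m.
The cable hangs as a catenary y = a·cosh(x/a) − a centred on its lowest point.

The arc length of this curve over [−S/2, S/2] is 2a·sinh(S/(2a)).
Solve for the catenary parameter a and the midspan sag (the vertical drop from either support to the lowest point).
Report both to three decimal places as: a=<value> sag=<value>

a=177.097 sag=19.579

seed: a₀ = √(S³/(24(L−S))) = √(165.055³/(24·6.039)) = 176.138743
iter 1: u=0.468537  f(a)=+6.663e-02  f'(a)=-7.009e-02  a ← 176.138743 − (+6.663e-02/-7.009e-02) = 177.089455
iter 2: u=0.466022  f(a)=+5.433e-04  f'(a)=-6.895e-02  a ← 177.089455 − (+5.433e-04/-6.895e-02) = 177.097336
iter 3: u=0.466001  f(a)=+3.679e-08  f'(a)=-6.894e-02  a ← 177.097336 − (+3.679e-08/-6.894e-02) = 177.097336
iter 4: u=0.466001  f(a)=+0.000e+00  f'(a)=-6.894e-02  a ← 177.097336 − (+0.000e+00/-6.894e-02) = 177.097336
converged: |Δa| < 1e-12 after 4 iterations
sag = a·(cosh(S/(2a)) − 1) = 177.097336·(cosh(0.466001) − 1) = 19.579444
T_max/T_min = cosh(S/(2a)) = 1.110558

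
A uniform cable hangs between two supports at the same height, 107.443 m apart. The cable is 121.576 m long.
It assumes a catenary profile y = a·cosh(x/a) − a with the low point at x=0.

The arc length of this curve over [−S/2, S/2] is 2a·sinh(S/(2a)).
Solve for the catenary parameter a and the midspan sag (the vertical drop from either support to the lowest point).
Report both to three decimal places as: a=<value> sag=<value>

seed: a₀ = √(S³/(24(L−S))) = √(107.443³/(24·14.133)) = 60.470615
iter 1: u=0.888390  f(a)=+5.683e-01  f'(a)=-5.054e-01  a ← 60.470615 − (+5.683e-01/-5.054e-01) = 61.595135
iter 2: u=0.872171  f(a)=+1.624e-02  f'(a)=-4.769e-01  a ← 61.595135 − (+1.624e-02/-4.769e-01) = 61.629191
iter 3: u=0.871689  f(a)=+1.413e-05  f'(a)=-4.760e-01  a ← 61.629191 − (+1.413e-05/-4.760e-01) = 61.629220
iter 4: u=0.871689  f(a)=+1.070e-11  f'(a)=-4.760e-01  a ← 61.629220 − (+1.070e-11/-4.760e-01) = 61.629220
converged: |Δa| < 1e-12 after 4 iterations
sag = a·(cosh(S/(2a)) − 1) = 61.629220·(cosh(0.871689) − 1) = 24.934870
T_max/T_min = cosh(S/(2a)) = 1.404595

a=61.629 sag=24.935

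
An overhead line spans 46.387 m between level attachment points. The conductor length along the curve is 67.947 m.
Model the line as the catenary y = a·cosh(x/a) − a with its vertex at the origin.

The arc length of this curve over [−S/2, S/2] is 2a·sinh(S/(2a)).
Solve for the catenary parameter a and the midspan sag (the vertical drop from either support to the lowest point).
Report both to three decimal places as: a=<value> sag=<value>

a=14.769 sag=22.276

seed: a₀ = √(S³/(24(L−S))) = √(46.387³/(24·21.560)) = 13.888791
iter 1: u=1.669944  f(a)=+3.214e+00  f'(a)=-4.061e+00  a ← 13.888791 − (+3.214e+00/-4.061e+00) = 14.680108
iter 2: u=1.579927  f(a)=+2.951e-01  f'(a)=-3.347e+00  a ← 14.680108 − (+2.951e-01/-3.347e+00) = 14.768289
iter 3: u=1.570493  f(a)=+3.044e-03  f'(a)=-3.278e+00  a ← 14.768289 − (+3.044e-03/-3.278e+00) = 14.769218
iter 4: u=1.570395  f(a)=+3.314e-07  f'(a)=-3.277e+00  a ← 14.769218 − (+3.314e-07/-3.277e+00) = 14.769218
iter 5: u=1.570395  f(a)=+0.000e+00  f'(a)=-3.277e+00  a ← 14.769218 − (+0.000e+00/-3.277e+00) = 14.769218
converged: |Δa| < 1e-12 after 5 iterations
sag = a·(cosh(S/(2a)) − 1) = 14.769218·(cosh(1.570395) − 1) = 22.275734
T_max/T_min = cosh(S/(2a)) = 2.508254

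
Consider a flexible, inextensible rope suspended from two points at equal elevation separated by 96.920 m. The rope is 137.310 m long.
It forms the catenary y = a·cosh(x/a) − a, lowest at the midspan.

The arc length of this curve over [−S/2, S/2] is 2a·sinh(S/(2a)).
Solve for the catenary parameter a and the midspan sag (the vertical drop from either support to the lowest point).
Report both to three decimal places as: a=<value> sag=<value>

seed: a₀ = √(S³/(24(L−S))) = √(96.920³/(24·40.390)) = 30.646266
iter 1: u=1.581269  f(a)=+5.361e+00  f'(a)=-3.357e+00  a ← 30.646266 − (+5.361e+00/-3.357e+00) = 32.243372
iter 2: u=1.502945  f(a)=+4.476e-01  f'(a)=-2.818e+00  a ← 32.243372 − (+4.476e-01/-2.818e+00) = 32.402228
iter 3: u=1.495576  f(a)=+3.748e-03  f'(a)=-2.771e+00  a ← 32.402228 − (+3.748e-03/-2.771e+00) = 32.403580
iter 4: u=1.495514  f(a)=+2.677e-07  f'(a)=-2.770e+00  a ← 32.403580 − (+2.677e-07/-2.770e+00) = 32.403580
iter 5: u=1.495514  f(a)=+0.000e+00  f'(a)=-2.770e+00  a ← 32.403580 − (+0.000e+00/-2.770e+00) = 32.403580
converged: |Δa| < 1e-12 after 5 iterations
sag = a·(cosh(S/(2a)) − 1) = 32.403580·(cosh(1.495514) − 1) = 43.514145
T_max/T_min = cosh(S/(2a)) = 2.342881

a=32.404 sag=43.514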